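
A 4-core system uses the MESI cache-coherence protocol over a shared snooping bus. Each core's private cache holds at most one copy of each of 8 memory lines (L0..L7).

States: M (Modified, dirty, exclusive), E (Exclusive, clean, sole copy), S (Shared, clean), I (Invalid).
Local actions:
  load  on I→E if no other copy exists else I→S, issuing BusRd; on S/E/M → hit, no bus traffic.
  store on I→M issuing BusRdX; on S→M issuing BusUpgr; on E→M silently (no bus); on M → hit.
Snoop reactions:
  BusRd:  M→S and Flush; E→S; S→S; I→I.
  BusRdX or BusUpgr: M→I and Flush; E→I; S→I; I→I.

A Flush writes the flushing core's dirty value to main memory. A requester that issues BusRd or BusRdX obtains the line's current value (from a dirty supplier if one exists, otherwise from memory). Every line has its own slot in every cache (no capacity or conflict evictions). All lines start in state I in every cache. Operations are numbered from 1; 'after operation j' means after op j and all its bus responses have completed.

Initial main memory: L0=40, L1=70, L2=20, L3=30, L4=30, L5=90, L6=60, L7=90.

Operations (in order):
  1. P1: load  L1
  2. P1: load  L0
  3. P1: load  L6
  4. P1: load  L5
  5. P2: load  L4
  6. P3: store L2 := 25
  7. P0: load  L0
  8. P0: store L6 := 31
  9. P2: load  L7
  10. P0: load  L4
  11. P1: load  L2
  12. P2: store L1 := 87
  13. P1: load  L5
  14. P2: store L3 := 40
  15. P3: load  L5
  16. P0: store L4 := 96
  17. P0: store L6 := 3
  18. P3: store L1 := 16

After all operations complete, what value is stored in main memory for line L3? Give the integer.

memory[L3] = 30

1. P1: load  L1  bus=[BusRd]  L1: P0=I P1=E P2=I P3=I  mem[L1]=70
2. P1: load  L0  bus=[BusRd]  L0: P0=I P1=E P2=I P3=I  mem[L0]=40
3. P1: load  L6  bus=[BusRd]  L6: P0=I P1=E P2=I P3=I  mem[L6]=60
4. P1: load  L5  bus=[BusRd]  L5: P0=I P1=E P2=I P3=I  mem[L5]=90
5. P2: load  L4  bus=[BusRd]  L4: P0=I P1=I P2=E P3=I  mem[L4]=30
6. P3: store L2 := 25  bus=[BusRdX]  L2: P0=I P1=I P2=I P3=M  mem[L2]=20
7. P0: load  L0  bus=[BusRd]  L0: P0=S P1=S P2=I P3=I  mem[L0]=40
8. P0: store L6 := 31  bus=[BusRdX]  L6: P0=M P1=I P2=I P3=I  mem[L6]=60
9. P2: load  L7  bus=[BusRd]  L7: P0=I P1=I P2=E P3=I  mem[L7]=90
10. P0: load  L4  bus=[BusRd]  L4: P0=S P1=I P2=S P3=I  mem[L4]=30
11. P1: load  L2  bus=[BusRd,Flush]  L2: P0=I P1=S P2=I P3=S  mem[L2]=25
12. P2: store L1 := 87  bus=[BusRdX]  L1: P0=I P1=I P2=M P3=I  mem[L1]=70
13. P1: load  L5  bus=[-]  L5: P0=I P1=E P2=I P3=I  mem[L5]=90
14. P2: store L3 := 40  bus=[BusRdX]  L3: P0=I P1=I P2=M P3=I  mem[L3]=30
15. P3: load  L5  bus=[BusRd]  L5: P0=I P1=S P2=I P3=S  mem[L5]=90
16. P0: store L4 := 96  bus=[BusUpgr]  L4: P0=M P1=I P2=I P3=I  mem[L4]=30
17. P0: store L6 := 3  bus=[-]  L6: P0=M P1=I P2=I P3=I  mem[L6]=60
18. P3: store L1 := 16  bus=[BusRdX,Flush]  L1: P0=I P1=I P2=I P3=M  mem[L1]=87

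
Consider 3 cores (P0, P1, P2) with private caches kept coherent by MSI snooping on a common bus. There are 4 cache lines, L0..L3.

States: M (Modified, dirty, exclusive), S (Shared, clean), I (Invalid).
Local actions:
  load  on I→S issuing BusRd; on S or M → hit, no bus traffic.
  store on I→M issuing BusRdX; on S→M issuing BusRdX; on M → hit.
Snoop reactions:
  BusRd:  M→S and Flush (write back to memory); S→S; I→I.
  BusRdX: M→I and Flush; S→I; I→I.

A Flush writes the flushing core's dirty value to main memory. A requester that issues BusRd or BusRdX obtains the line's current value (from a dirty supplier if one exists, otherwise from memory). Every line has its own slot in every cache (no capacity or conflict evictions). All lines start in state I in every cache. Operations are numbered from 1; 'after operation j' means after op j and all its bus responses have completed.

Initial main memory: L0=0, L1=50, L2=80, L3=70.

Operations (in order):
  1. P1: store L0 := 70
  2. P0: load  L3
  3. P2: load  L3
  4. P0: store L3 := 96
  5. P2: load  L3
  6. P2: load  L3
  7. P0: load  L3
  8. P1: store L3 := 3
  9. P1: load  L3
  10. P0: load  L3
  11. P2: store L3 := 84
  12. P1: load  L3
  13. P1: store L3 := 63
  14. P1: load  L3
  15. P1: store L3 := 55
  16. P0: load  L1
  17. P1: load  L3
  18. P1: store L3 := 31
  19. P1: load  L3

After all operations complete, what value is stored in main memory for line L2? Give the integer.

memory[L2] = 80

step 1: P1: store L0 := 70  ⟶  IMI  (L0)  txn=BusRdX  M[L0]=0
step 2: P0: load  L3  ⟶  SII  (L3)  txn=BusRd  M[L3]=70
step 3: P2: load  L3  ⟶  SIS  (L3)  txn=BusRd  M[L3]=70
step 4: P0: store L3 := 96  ⟶  MII  (L3)  txn=BusRdX  M[L3]=70
step 5: P2: load  L3  ⟶  SIS  (L3)  txn=BusRd+Flush  M[L3]=96
step 6: P2: load  L3  ⟶  SIS  (L3)  txn=∅  M[L3]=96
step 7: P0: load  L3  ⟶  SIS  (L3)  txn=∅  M[L3]=96
step 8: P1: store L3 := 3  ⟶  IMI  (L3)  txn=BusRdX  M[L3]=96
step 9: P1: load  L3  ⟶  IMI  (L3)  txn=∅  M[L3]=96
step 10: P0: load  L3  ⟶  SSI  (L3)  txn=BusRd+Flush  M[L3]=3
step 11: P2: store L3 := 84  ⟶  IIM  (L3)  txn=BusRdX  M[L3]=3
step 12: P1: load  L3  ⟶  ISS  (L3)  txn=BusRd+Flush  M[L3]=84
step 13: P1: store L3 := 63  ⟶  IMI  (L3)  txn=BusRdX  M[L3]=84
step 14: P1: load  L3  ⟶  IMI  (L3)  txn=∅  M[L3]=84
step 15: P1: store L3 := 55  ⟶  IMI  (L3)  txn=∅  M[L3]=84
step 16: P0: load  L1  ⟶  SII  (L1)  txn=BusRd  M[L1]=50
step 17: P1: load  L3  ⟶  IMI  (L3)  txn=∅  M[L3]=84
step 18: P1: store L3 := 31  ⟶  IMI  (L3)  txn=∅  M[L3]=84
step 19: P1: load  L3  ⟶  IMI  (L3)  txn=∅  M[L3]=84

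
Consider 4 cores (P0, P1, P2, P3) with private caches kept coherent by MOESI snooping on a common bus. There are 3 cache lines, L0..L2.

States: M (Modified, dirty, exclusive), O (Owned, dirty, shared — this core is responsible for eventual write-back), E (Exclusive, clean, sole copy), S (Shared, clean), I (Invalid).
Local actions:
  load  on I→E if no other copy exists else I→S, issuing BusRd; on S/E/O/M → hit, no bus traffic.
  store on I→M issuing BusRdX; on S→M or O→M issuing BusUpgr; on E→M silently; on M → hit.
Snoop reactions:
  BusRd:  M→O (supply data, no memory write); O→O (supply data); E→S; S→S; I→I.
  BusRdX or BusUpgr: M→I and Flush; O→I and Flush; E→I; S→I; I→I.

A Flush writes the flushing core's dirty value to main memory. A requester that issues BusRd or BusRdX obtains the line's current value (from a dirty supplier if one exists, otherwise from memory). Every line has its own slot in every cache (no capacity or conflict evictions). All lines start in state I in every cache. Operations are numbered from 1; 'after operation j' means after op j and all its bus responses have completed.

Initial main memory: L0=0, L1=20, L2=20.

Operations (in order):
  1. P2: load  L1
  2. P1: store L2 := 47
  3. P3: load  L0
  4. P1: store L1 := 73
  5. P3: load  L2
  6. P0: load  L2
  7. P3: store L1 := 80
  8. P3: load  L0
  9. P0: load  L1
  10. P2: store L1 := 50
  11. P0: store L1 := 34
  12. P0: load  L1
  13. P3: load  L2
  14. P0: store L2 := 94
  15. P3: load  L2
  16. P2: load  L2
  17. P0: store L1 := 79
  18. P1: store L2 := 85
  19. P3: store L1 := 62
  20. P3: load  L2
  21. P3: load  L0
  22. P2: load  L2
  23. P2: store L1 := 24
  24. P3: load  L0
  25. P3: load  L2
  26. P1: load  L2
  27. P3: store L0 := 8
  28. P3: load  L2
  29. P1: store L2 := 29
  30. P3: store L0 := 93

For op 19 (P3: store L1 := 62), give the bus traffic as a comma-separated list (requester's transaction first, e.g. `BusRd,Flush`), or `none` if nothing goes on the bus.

bus = BusRdX,Flush

[1] P2: load  L1 | P0:I, P1:I, P2:E(20), P3:I | bus: BusRd
[2] P1: store L2 := 47 | P0:I, P1:M(47), P2:I, P3:I | bus: BusRdX
[3] P3: load  L0 | P0:I, P1:I, P2:I, P3:E(0) | bus: BusRd
[4] P1: store L1 := 73 | P0:I, P1:M(73), P2:I, P3:I | bus: BusRdX
[5] P3: load  L2 | P0:I, P1:O(47), P2:I, P3:S(47) | bus: BusRd
[6] P0: load  L2 | P0:S(47), P1:O(47), P2:I, P3:S(47) | bus: BusRd
[7] P3: store L1 := 80 | P0:I, P1:I, P2:I, P3:M(80) | bus: BusRdX,Flush
[8] P3: load  L0 | P0:I, P1:I, P2:I, P3:E(0) | bus: none
[9] P0: load  L1 | P0:S(80), P1:I, P2:I, P3:O(80) | bus: BusRd
[10] P2: store L1 := 50 | P0:I, P1:I, P2:M(50), P3:I | bus: BusRdX,Flush
[11] P0: store L1 := 34 | P0:M(34), P1:I, P2:I, P3:I | bus: BusRdX,Flush
[12] P0: load  L1 | P0:M(34), P1:I, P2:I, P3:I | bus: none
[13] P3: load  L2 | P0:S(47), P1:O(47), P2:I, P3:S(47) | bus: none
[14] P0: store L2 := 94 | P0:M(94), P1:I, P2:I, P3:I | bus: BusUpgr,Flush
[15] P3: load  L2 | P0:O(94), P1:I, P2:I, P3:S(94) | bus: BusRd
[16] P2: load  L2 | P0:O(94), P1:I, P2:S(94), P3:S(94) | bus: BusRd
[17] P0: store L1 := 79 | P0:M(79), P1:I, P2:I, P3:I | bus: none
[18] P1: store L2 := 85 | P0:I, P1:M(85), P2:I, P3:I | bus: BusRdX,Flush
[19] P3: store L1 := 62 | P0:I, P1:I, P2:I, P3:M(62) | bus: BusRdX,Flush
[20] P3: load  L2 | P0:I, P1:O(85), P2:I, P3:S(85) | bus: BusRd
[21] P3: load  L0 | P0:I, P1:I, P2:I, P3:E(0) | bus: none
[22] P2: load  L2 | P0:I, P1:O(85), P2:S(85), P3:S(85) | bus: BusRd
[23] P2: store L1 := 24 | P0:I, P1:I, P2:M(24), P3:I | bus: BusRdX,Flush
[24] P3: load  L0 | P0:I, P1:I, P2:I, P3:E(0) | bus: none
[25] P3: load  L2 | P0:I, P1:O(85), P2:S(85), P3:S(85) | bus: none
[26] P1: load  L2 | P0:I, P1:O(85), P2:S(85), P3:S(85) | bus: none
[27] P3: store L0 := 8 | P0:I, P1:I, P2:I, P3:M(8) | bus: none
[28] P3: load  L2 | P0:I, P1:O(85), P2:S(85), P3:S(85) | bus: none
[29] P1: store L2 := 29 | P0:I, P1:M(29), P2:I, P3:I | bus: BusUpgr
[30] P3: store L0 := 93 | P0:I, P1:I, P2:I, P3:M(93) | bus: none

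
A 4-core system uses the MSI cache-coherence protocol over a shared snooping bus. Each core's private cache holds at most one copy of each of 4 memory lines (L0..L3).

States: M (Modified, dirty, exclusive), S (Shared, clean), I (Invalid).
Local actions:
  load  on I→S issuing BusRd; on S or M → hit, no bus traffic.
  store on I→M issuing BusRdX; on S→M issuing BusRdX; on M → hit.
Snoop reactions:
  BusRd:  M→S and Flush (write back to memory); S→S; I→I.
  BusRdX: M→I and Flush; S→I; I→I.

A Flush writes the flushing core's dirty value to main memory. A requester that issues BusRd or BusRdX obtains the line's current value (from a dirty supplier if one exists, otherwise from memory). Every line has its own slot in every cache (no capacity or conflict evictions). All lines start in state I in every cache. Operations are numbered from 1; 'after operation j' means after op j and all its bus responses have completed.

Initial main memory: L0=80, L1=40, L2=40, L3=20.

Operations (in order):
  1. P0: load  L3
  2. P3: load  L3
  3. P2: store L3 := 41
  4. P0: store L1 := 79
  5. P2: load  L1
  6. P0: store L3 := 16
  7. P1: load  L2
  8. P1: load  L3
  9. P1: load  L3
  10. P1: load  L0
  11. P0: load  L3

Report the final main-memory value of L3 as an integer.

[1] P0: load  L3 | P0:S(20), P1:I, P2:I, P3:I | bus: BusRd
[2] P3: load  L3 | P0:S(20), P1:I, P2:I, P3:S(20) | bus: BusRd
[3] P2: store L3 := 41 | P0:I, P1:I, P2:M(41), P3:I | bus: BusRdX
[4] P0: store L1 := 79 | P0:M(79), P1:I, P2:I, P3:I | bus: BusRdX
[5] P2: load  L1 | P0:S(79), P1:I, P2:S(79), P3:I | bus: BusRd,Flush
[6] P0: store L3 := 16 | P0:M(16), P1:I, P2:I, P3:I | bus: BusRdX,Flush
[7] P1: load  L2 | P0:I, P1:S(40), P2:I, P3:I | bus: BusRd
[8] P1: load  L3 | P0:S(16), P1:S(16), P2:I, P3:I | bus: BusRd,Flush
[9] P1: load  L3 | P0:S(16), P1:S(16), P2:I, P3:I | bus: none
[10] P1: load  L0 | P0:I, P1:S(80), P2:I, P3:I | bus: BusRd
[11] P0: load  L3 | P0:S(16), P1:S(16), P2:I, P3:I | bus: none

memory[L3] = 16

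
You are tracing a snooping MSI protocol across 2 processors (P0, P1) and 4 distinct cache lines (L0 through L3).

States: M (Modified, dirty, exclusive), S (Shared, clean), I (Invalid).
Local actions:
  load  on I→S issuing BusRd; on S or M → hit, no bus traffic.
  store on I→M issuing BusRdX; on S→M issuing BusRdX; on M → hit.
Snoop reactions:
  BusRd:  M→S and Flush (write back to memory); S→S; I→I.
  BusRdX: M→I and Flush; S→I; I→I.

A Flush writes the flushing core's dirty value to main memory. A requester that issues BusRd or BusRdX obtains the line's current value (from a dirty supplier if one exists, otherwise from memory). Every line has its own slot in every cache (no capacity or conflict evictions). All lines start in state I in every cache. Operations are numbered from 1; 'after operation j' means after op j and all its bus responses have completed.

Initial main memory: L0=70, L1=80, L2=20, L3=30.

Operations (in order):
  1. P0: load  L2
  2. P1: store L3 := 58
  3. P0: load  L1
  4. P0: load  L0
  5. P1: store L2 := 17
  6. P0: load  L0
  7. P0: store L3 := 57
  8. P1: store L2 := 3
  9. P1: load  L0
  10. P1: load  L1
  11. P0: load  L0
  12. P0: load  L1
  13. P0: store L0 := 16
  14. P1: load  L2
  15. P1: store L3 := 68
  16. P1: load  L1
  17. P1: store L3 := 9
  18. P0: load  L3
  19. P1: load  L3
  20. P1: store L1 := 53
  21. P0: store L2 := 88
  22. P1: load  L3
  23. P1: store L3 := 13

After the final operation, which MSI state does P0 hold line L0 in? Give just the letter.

state = M

step 1: P0: load  L2  ⟶  SI  (L2)  txn=BusRd  M[L2]=20
step 2: P1: store L3 := 58  ⟶  IM  (L3)  txn=BusRdX  M[L3]=30
step 3: P0: load  L1  ⟶  SI  (L1)  txn=BusRd  M[L1]=80
step 4: P0: load  L0  ⟶  SI  (L0)  txn=BusRd  M[L0]=70
step 5: P1: store L2 := 17  ⟶  IM  (L2)  txn=BusRdX  M[L2]=20
step 6: P0: load  L0  ⟶  SI  (L0)  txn=∅  M[L0]=70
step 7: P0: store L3 := 57  ⟶  MI  (L3)  txn=BusRdX+Flush  M[L3]=58
step 8: P1: store L2 := 3  ⟶  IM  (L2)  txn=∅  M[L2]=20
step 9: P1: load  L0  ⟶  SS  (L0)  txn=BusRd  M[L0]=70
step 10: P1: load  L1  ⟶  SS  (L1)  txn=BusRd  M[L1]=80
step 11: P0: load  L0  ⟶  SS  (L0)  txn=∅  M[L0]=70
step 12: P0: load  L1  ⟶  SS  (L1)  txn=∅  M[L1]=80
step 13: P0: store L0 := 16  ⟶  MI  (L0)  txn=BusRdX  M[L0]=70
step 14: P1: load  L2  ⟶  IM  (L2)  txn=∅  M[L2]=20
step 15: P1: store L3 := 68  ⟶  IM  (L3)  txn=BusRdX+Flush  M[L3]=57
step 16: P1: load  L1  ⟶  SS  (L1)  txn=∅  M[L1]=80
step 17: P1: store L3 := 9  ⟶  IM  (L3)  txn=∅  M[L3]=57
step 18: P0: load  L3  ⟶  SS  (L3)  txn=BusRd+Flush  M[L3]=9
step 19: P1: load  L3  ⟶  SS  (L3)  txn=∅  M[L3]=9
step 20: P1: store L1 := 53  ⟶  IM  (L1)  txn=BusRdX  M[L1]=80
step 21: P0: store L2 := 88  ⟶  MI  (L2)  txn=BusRdX+Flush  M[L2]=3
step 22: P1: load  L3  ⟶  SS  (L3)  txn=∅  M[L3]=9
step 23: P1: store L3 := 13  ⟶  IM  (L3)  txn=BusRdX  M[L3]=9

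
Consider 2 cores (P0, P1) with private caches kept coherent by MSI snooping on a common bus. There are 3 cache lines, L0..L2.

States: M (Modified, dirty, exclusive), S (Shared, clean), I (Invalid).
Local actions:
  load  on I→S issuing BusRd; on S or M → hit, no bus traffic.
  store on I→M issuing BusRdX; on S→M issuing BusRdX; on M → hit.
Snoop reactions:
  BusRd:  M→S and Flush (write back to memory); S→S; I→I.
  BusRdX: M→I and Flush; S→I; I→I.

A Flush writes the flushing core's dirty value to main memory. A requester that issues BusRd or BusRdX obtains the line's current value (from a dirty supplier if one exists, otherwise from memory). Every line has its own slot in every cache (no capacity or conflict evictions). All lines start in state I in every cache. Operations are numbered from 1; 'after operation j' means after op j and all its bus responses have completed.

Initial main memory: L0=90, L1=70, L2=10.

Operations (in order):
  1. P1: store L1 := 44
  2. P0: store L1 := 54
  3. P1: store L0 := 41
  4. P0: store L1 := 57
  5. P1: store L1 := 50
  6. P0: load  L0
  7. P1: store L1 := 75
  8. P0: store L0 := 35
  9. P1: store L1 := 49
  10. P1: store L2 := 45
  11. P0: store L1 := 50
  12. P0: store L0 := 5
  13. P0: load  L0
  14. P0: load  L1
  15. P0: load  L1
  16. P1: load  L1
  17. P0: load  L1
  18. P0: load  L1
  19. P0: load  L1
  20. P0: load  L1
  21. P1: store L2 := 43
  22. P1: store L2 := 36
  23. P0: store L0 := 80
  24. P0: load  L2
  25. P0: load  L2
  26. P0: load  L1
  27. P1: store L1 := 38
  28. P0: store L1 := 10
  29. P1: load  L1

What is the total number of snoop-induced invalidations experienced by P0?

invalidations = 2

step 1: P1: store L1 := 44  ⟶  IM  (L1)  txn=BusRdX  M[L1]=70
step 2: P0: store L1 := 54  ⟶  MI  (L1)  txn=BusRdX+Flush  M[L1]=44
step 3: P1: store L0 := 41  ⟶  IM  (L0)  txn=BusRdX  M[L0]=90
step 4: P0: store L1 := 57  ⟶  MI  (L1)  txn=∅  M[L1]=44
step 5: P1: store L1 := 50  ⟶  IM  (L1)  txn=BusRdX+Flush  M[L1]=57
step 6: P0: load  L0  ⟶  SS  (L0)  txn=BusRd+Flush  M[L0]=41
step 7: P1: store L1 := 75  ⟶  IM  (L1)  txn=∅  M[L1]=57
step 8: P0: store L0 := 35  ⟶  MI  (L0)  txn=BusRdX  M[L0]=41
step 9: P1: store L1 := 49  ⟶  IM  (L1)  txn=∅  M[L1]=57
step 10: P1: store L2 := 45  ⟶  IM  (L2)  txn=BusRdX  M[L2]=10
step 11: P0: store L1 := 50  ⟶  MI  (L1)  txn=BusRdX+Flush  M[L1]=49
step 12: P0: store L0 := 5  ⟶  MI  (L0)  txn=∅  M[L0]=41
step 13: P0: load  L0  ⟶  MI  (L0)  txn=∅  M[L0]=41
step 14: P0: load  L1  ⟶  MI  (L1)  txn=∅  M[L1]=49
step 15: P0: load  L1  ⟶  MI  (L1)  txn=∅  M[L1]=49
step 16: P1: load  L1  ⟶  SS  (L1)  txn=BusRd+Flush  M[L1]=50
step 17: P0: load  L1  ⟶  SS  (L1)  txn=∅  M[L1]=50
step 18: P0: load  L1  ⟶  SS  (L1)  txn=∅  M[L1]=50
step 19: P0: load  L1  ⟶  SS  (L1)  txn=∅  M[L1]=50
step 20: P0: load  L1  ⟶  SS  (L1)  txn=∅  M[L1]=50
step 21: P1: store L2 := 43  ⟶  IM  (L2)  txn=∅  M[L2]=10
step 22: P1: store L2 := 36  ⟶  IM  (L2)  txn=∅  M[L2]=10
step 23: P0: store L0 := 80  ⟶  MI  (L0)  txn=∅  M[L0]=41
step 24: P0: load  L2  ⟶  SS  (L2)  txn=BusRd+Flush  M[L2]=36
step 25: P0: load  L2  ⟶  SS  (L2)  txn=∅  M[L2]=36
step 26: P0: load  L1  ⟶  SS  (L1)  txn=∅  M[L1]=50
step 27: P1: store L1 := 38  ⟶  IM  (L1)  txn=BusRdX  M[L1]=50
step 28: P0: store L1 := 10  ⟶  MI  (L1)  txn=BusRdX+Flush  M[L1]=38
step 29: P1: load  L1  ⟶  SS  (L1)  txn=BusRd+Flush  M[L1]=10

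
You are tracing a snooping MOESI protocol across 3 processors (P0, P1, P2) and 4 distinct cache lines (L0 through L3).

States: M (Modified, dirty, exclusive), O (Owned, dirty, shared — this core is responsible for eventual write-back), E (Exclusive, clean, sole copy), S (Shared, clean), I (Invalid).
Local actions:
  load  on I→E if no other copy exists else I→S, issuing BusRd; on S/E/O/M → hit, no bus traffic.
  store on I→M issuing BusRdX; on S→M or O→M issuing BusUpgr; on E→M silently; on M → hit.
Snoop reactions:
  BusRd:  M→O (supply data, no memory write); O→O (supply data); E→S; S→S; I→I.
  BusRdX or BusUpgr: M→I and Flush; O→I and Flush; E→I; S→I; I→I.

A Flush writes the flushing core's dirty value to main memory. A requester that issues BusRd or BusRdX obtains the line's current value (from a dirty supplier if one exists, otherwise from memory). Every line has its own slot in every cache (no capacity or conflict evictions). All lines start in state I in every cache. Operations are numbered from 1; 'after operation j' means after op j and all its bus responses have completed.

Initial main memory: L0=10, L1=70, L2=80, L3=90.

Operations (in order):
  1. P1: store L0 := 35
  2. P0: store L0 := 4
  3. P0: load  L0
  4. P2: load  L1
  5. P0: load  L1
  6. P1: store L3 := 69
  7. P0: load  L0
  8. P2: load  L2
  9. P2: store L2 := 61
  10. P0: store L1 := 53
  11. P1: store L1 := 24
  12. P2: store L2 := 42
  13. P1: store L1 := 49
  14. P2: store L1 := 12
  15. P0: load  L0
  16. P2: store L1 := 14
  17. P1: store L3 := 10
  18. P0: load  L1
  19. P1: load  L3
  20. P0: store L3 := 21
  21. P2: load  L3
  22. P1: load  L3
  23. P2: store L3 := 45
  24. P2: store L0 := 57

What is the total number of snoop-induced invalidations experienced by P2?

step 1: P1: store L0 := 35  ⟶  IMI  (L0)  txn=BusRdX  M[L0]=10
step 2: P0: store L0 := 4  ⟶  MII  (L0)  txn=BusRdX+Flush  M[L0]=35
step 3: P0: load  L0  ⟶  MII  (L0)  txn=∅  M[L0]=35
step 4: P2: load  L1  ⟶  IIE  (L1)  txn=BusRd  M[L1]=70
step 5: P0: load  L1  ⟶  SIS  (L1)  txn=BusRd  M[L1]=70
step 6: P1: store L3 := 69  ⟶  IMI  (L3)  txn=BusRdX  M[L3]=90
step 7: P0: load  L0  ⟶  MII  (L0)  txn=∅  M[L0]=35
step 8: P2: load  L2  ⟶  IIE  (L2)  txn=BusRd  M[L2]=80
step 9: P2: store L2 := 61  ⟶  IIM  (L2)  txn=∅  M[L2]=80
step 10: P0: store L1 := 53  ⟶  MII  (L1)  txn=BusUpgr  M[L1]=70
step 11: P1: store L1 := 24  ⟶  IMI  (L1)  txn=BusRdX+Flush  M[L1]=53
step 12: P2: store L2 := 42  ⟶  IIM  (L2)  txn=∅  M[L2]=80
step 13: P1: store L1 := 49  ⟶  IMI  (L1)  txn=∅  M[L1]=53
step 14: P2: store L1 := 12  ⟶  IIM  (L1)  txn=BusRdX+Flush  M[L1]=49
step 15: P0: load  L0  ⟶  MII  (L0)  txn=∅  M[L0]=35
step 16: P2: store L1 := 14  ⟶  IIM  (L1)  txn=∅  M[L1]=49
step 17: P1: store L3 := 10  ⟶  IMI  (L3)  txn=∅  M[L3]=90
step 18: P0: load  L1  ⟶  SIO  (L1)  txn=BusRd  M[L1]=49
step 19: P1: load  L3  ⟶  IMI  (L3)  txn=∅  M[L3]=90
step 20: P0: store L3 := 21  ⟶  MII  (L3)  txn=BusRdX+Flush  M[L3]=10
step 21: P2: load  L3  ⟶  OIS  (L3)  txn=BusRd  M[L3]=10
step 22: P1: load  L3  ⟶  OSS  (L3)  txn=BusRd  M[L3]=10
step 23: P2: store L3 := 45  ⟶  IIM  (L3)  txn=BusUpgr+Flush  M[L3]=21
step 24: P2: store L0 := 57  ⟶  IIM  (L0)  txn=BusRdX+Flush  M[L0]=4

invalidations = 1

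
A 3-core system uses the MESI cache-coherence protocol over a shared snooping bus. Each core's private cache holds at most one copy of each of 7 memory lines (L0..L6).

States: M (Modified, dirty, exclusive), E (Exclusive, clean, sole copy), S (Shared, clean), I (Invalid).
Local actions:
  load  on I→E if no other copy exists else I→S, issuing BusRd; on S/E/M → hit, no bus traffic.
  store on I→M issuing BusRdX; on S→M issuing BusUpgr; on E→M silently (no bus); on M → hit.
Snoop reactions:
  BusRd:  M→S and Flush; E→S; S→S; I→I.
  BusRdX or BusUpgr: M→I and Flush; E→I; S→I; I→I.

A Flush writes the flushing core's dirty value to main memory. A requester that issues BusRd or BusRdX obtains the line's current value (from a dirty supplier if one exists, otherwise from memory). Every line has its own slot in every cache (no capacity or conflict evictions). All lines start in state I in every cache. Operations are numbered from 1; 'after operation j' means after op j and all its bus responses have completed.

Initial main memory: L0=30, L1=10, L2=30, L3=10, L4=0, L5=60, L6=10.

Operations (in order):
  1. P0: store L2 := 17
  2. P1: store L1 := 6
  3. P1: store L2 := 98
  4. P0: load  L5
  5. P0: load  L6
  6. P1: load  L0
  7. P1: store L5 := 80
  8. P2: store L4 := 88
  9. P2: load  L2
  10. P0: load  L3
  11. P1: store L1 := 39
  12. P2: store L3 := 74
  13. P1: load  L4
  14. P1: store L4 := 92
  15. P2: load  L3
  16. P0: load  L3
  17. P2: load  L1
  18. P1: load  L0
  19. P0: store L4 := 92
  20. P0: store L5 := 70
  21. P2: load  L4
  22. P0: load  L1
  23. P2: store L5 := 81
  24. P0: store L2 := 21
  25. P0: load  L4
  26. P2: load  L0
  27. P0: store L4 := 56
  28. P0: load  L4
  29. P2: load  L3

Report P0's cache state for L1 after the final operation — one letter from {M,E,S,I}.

state = S

step 1: P0: store L2 := 17  ⟶  MII  (L2)  txn=BusRdX  M[L2]=30
step 2: P1: store L1 := 6  ⟶  IMI  (L1)  txn=BusRdX  M[L1]=10
step 3: P1: store L2 := 98  ⟶  IMI  (L2)  txn=BusRdX+Flush  M[L2]=17
step 4: P0: load  L5  ⟶  EII  (L5)  txn=BusRd  M[L5]=60
step 5: P0: load  L6  ⟶  EII  (L6)  txn=BusRd  M[L6]=10
step 6: P1: load  L0  ⟶  IEI  (L0)  txn=BusRd  M[L0]=30
step 7: P1: store L5 := 80  ⟶  IMI  (L5)  txn=BusRdX  M[L5]=60
step 8: P2: store L4 := 88  ⟶  IIM  (L4)  txn=BusRdX  M[L4]=0
step 9: P2: load  L2  ⟶  ISS  (L2)  txn=BusRd+Flush  M[L2]=98
step 10: P0: load  L3  ⟶  EII  (L3)  txn=BusRd  M[L3]=10
step 11: P1: store L1 := 39  ⟶  IMI  (L1)  txn=∅  M[L1]=10
step 12: P2: store L3 := 74  ⟶  IIM  (L3)  txn=BusRdX  M[L3]=10
step 13: P1: load  L4  ⟶  ISS  (L4)  txn=BusRd+Flush  M[L4]=88
step 14: P1: store L4 := 92  ⟶  IMI  (L4)  txn=BusUpgr  M[L4]=88
step 15: P2: load  L3  ⟶  IIM  (L3)  txn=∅  M[L3]=10
step 16: P0: load  L3  ⟶  SIS  (L3)  txn=BusRd+Flush  M[L3]=74
step 17: P2: load  L1  ⟶  ISS  (L1)  txn=BusRd+Flush  M[L1]=39
step 18: P1: load  L0  ⟶  IEI  (L0)  txn=∅  M[L0]=30
step 19: P0: store L4 := 92  ⟶  MII  (L4)  txn=BusRdX+Flush  M[L4]=92
step 20: P0: store L5 := 70  ⟶  MII  (L5)  txn=BusRdX+Flush  M[L5]=80
step 21: P2: load  L4  ⟶  SIS  (L4)  txn=BusRd+Flush  M[L4]=92
step 22: P0: load  L1  ⟶  SSS  (L1)  txn=BusRd  M[L1]=39
step 23: P2: store L5 := 81  ⟶  IIM  (L5)  txn=BusRdX+Flush  M[L5]=70
step 24: P0: store L2 := 21  ⟶  MII  (L2)  txn=BusRdX  M[L2]=98
step 25: P0: load  L4  ⟶  SIS  (L4)  txn=∅  M[L4]=92
step 26: P2: load  L0  ⟶  ISS  (L0)  txn=BusRd  M[L0]=30
step 27: P0: store L4 := 56  ⟶  MII  (L4)  txn=BusUpgr  M[L4]=92
step 28: P0: load  L4  ⟶  MII  (L4)  txn=∅  M[L4]=92
step 29: P2: load  L3  ⟶  SIS  (L3)  txn=∅  M[L3]=74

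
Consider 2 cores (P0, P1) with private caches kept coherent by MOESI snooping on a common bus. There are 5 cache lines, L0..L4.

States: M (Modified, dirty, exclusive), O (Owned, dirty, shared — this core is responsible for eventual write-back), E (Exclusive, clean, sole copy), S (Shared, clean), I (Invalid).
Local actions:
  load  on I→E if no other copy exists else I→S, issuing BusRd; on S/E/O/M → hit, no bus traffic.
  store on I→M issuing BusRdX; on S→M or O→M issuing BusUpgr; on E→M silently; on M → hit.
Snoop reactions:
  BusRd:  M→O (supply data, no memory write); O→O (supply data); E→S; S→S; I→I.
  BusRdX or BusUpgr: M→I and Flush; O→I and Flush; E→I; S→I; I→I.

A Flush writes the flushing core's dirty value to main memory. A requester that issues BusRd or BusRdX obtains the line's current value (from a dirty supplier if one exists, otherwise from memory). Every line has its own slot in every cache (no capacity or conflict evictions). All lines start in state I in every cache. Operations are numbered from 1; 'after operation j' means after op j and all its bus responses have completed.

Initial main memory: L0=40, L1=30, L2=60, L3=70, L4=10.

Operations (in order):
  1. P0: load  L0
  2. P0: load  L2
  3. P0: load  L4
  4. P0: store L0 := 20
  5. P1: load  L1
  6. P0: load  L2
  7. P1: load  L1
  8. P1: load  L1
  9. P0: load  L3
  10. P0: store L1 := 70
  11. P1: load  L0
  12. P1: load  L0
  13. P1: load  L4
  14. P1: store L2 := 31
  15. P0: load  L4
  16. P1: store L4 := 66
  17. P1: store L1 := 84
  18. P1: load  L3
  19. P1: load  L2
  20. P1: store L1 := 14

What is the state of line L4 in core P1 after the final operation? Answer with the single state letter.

state = M

  op1 P0: load  L0 → E/I on L0; bus BusRd; mem=40
  op2 P0: load  L2 → E/I on L2; bus BusRd; mem=60
  op3 P0: load  L4 → E/I on L4; bus BusRd; mem=10
  op4 P0: store L0 := 20 → M/I on L0; bus (none); mem=40
  op5 P1: load  L1 → I/E on L1; bus BusRd; mem=30
  op6 P0: load  L2 → E/I on L2; bus (none); mem=60
  op7 P1: load  L1 → I/E on L1; bus (none); mem=30
  op8 P1: load  L1 → I/E on L1; bus (none); mem=30
  op9 P0: load  L3 → E/I on L3; bus BusRd; mem=70
  op10 P0: store L1 := 70 → M/I on L1; bus BusRdX; mem=30
  op11 P1: load  L0 → O/S on L0; bus BusRd; mem=40
  op12 P1: load  L0 → O/S on L0; bus (none); mem=40
  op13 P1: load  L4 → S/S on L4; bus BusRd; mem=10
  op14 P1: store L2 := 31 → I/M on L2; bus BusRdX; mem=60
  op15 P0: load  L4 → S/S on L4; bus (none); mem=10
  op16 P1: store L4 := 66 → I/M on L4; bus BusUpgr; mem=10
  op17 P1: store L1 := 84 → I/M on L1; bus BusRdX Flush; mem=70
  op18 P1: load  L3 → S/S on L3; bus BusRd; mem=70
  op19 P1: load  L2 → I/M on L2; bus (none); mem=60
  op20 P1: store L1 := 14 → I/M on L1; bus (none); mem=70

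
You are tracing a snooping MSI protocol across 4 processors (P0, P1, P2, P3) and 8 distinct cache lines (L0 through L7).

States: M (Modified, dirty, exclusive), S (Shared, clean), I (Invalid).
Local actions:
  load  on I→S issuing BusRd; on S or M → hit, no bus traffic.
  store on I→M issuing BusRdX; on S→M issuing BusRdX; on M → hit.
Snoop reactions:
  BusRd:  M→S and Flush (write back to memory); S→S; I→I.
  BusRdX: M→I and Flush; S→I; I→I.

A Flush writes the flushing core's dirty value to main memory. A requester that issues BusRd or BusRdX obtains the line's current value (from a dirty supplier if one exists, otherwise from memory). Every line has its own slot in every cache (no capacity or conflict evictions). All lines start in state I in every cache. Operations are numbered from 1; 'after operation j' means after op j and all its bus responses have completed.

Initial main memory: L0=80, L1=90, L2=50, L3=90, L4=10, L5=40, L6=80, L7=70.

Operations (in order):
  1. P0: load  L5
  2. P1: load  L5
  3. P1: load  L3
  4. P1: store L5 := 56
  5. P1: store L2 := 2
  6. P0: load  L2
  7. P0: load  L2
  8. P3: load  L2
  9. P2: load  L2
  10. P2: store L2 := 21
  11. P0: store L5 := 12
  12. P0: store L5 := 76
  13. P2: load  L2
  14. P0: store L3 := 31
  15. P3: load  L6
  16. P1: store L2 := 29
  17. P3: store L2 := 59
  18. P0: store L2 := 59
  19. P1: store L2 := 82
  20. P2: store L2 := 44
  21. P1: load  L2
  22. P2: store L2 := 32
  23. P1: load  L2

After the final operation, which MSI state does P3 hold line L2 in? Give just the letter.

state = I

[1] P0: load  L5 | P0:S(40), P1:I, P2:I, P3:I | bus: BusRd
[2] P1: load  L5 | P0:S(40), P1:S(40), P2:I, P3:I | bus: BusRd
[3] P1: load  L3 | P0:I, P1:S(90), P2:I, P3:I | bus: BusRd
[4] P1: store L5 := 56 | P0:I, P1:M(56), P2:I, P3:I | bus: BusRdX
[5] P1: store L2 := 2 | P0:I, P1:M(2), P2:I, P3:I | bus: BusRdX
[6] P0: load  L2 | P0:S(2), P1:S(2), P2:I, P3:I | bus: BusRd,Flush
[7] P0: load  L2 | P0:S(2), P1:S(2), P2:I, P3:I | bus: none
[8] P3: load  L2 | P0:S(2), P1:S(2), P2:I, P3:S(2) | bus: BusRd
[9] P2: load  L2 | P0:S(2), P1:S(2), P2:S(2), P3:S(2) | bus: BusRd
[10] P2: store L2 := 21 | P0:I, P1:I, P2:M(21), P3:I | bus: BusRdX
[11] P0: store L5 := 12 | P0:M(12), P1:I, P2:I, P3:I | bus: BusRdX,Flush
[12] P0: store L5 := 76 | P0:M(76), P1:I, P2:I, P3:I | bus: none
[13] P2: load  L2 | P0:I, P1:I, P2:M(21), P3:I | bus: none
[14] P0: store L3 := 31 | P0:M(31), P1:I, P2:I, P3:I | bus: BusRdX
[15] P3: load  L6 | P0:I, P1:I, P2:I, P3:S(80) | bus: BusRd
[16] P1: store L2 := 29 | P0:I, P1:M(29), P2:I, P3:I | bus: BusRdX,Flush
[17] P3: store L2 := 59 | P0:I, P1:I, P2:I, P3:M(59) | bus: BusRdX,Flush
[18] P0: store L2 := 59 | P0:M(59), P1:I, P2:I, P3:I | bus: BusRdX,Flush
[19] P1: store L2 := 82 | P0:I, P1:M(82), P2:I, P3:I | bus: BusRdX,Flush
[20] P2: store L2 := 44 | P0:I, P1:I, P2:M(44), P3:I | bus: BusRdX,Flush
[21] P1: load  L2 | P0:I, P1:S(44), P2:S(44), P3:I | bus: BusRd,Flush
[22] P2: store L2 := 32 | P0:I, P1:I, P2:M(32), P3:I | bus: BusRdX
[23] P1: load  L2 | P0:I, P1:S(32), P2:S(32), P3:I | bus: BusRd,Flush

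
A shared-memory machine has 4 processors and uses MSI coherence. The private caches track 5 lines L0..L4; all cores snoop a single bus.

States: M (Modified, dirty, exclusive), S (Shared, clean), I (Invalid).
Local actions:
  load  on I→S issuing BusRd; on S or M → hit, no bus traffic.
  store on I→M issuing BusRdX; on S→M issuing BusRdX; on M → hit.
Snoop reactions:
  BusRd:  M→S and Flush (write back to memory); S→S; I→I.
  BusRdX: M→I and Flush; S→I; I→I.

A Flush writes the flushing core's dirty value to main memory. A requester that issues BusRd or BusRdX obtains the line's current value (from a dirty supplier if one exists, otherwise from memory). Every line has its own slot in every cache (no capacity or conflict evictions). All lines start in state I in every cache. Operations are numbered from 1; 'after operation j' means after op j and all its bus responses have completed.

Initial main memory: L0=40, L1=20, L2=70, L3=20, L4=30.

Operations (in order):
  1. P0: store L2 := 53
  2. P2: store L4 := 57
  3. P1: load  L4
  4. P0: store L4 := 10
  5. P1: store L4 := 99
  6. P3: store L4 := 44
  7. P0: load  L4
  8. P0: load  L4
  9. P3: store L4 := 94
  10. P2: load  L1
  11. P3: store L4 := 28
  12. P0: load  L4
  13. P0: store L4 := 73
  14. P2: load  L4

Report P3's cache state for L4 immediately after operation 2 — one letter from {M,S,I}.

state = I

  op1 P0: store L2 := 53 → M/I/I/I on L2; bus BusRdX; mem=70
  op2 P2: store L4 := 57 → I/I/M/I on L4; bus BusRdX; mem=30
  op3 P1: load  L4 → I/S/S/I on L4; bus BusRd Flush; mem=57
  op4 P0: store L4 := 10 → M/I/I/I on L4; bus BusRdX; mem=57
  op5 P1: store L4 := 99 → I/M/I/I on L4; bus BusRdX Flush; mem=10
  op6 P3: store L4 := 44 → I/I/I/M on L4; bus BusRdX Flush; mem=99
  op7 P0: load  L4 → S/I/I/S on L4; bus BusRd Flush; mem=44
  op8 P0: load  L4 → S/I/I/S on L4; bus (none); mem=44
  op9 P3: store L4 := 94 → I/I/I/M on L4; bus BusRdX; mem=44
  op10 P2: load  L1 → I/I/S/I on L1; bus BusRd; mem=20
  op11 P3: store L4 := 28 → I/I/I/M on L4; bus (none); mem=44
  op12 P0: load  L4 → S/I/I/S on L4; bus BusRd Flush; mem=28
  op13 P0: store L4 := 73 → M/I/I/I on L4; bus BusRdX; mem=28
  op14 P2: load  L4 → S/I/S/I on L4; bus BusRd Flush; mem=73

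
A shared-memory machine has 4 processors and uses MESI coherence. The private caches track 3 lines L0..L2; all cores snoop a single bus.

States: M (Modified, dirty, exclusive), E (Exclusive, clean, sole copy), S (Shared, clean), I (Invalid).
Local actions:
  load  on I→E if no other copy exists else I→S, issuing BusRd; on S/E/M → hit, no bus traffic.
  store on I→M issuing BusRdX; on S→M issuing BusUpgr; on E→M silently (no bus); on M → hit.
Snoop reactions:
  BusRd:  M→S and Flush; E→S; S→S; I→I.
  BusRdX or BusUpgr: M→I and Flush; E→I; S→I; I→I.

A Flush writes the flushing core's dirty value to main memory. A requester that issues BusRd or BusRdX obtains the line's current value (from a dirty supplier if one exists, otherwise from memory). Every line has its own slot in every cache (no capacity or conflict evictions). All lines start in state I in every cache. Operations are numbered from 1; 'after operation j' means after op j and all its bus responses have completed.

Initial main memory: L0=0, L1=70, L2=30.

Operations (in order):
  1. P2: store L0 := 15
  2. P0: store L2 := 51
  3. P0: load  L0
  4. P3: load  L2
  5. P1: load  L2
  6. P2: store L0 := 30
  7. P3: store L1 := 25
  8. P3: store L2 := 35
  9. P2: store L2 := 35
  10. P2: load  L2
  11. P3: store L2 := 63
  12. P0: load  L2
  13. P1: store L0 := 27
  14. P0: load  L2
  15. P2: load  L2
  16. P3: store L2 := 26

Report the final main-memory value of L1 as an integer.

[1] P2: store L0 := 15 | P0:I, P1:I, P2:M(15), P3:I | bus: BusRdX
[2] P0: store L2 := 51 | P0:M(51), P1:I, P2:I, P3:I | bus: BusRdX
[3] P0: load  L0 | P0:S(15), P1:I, P2:S(15), P3:I | bus: BusRd,Flush
[4] P3: load  L2 | P0:S(51), P1:I, P2:I, P3:S(51) | bus: BusRd,Flush
[5] P1: load  L2 | P0:S(51), P1:S(51), P2:I, P3:S(51) | bus: BusRd
[6] P2: store L0 := 30 | P0:I, P1:I, P2:M(30), P3:I | bus: BusUpgr
[7] P3: store L1 := 25 | P0:I, P1:I, P2:I, P3:M(25) | bus: BusRdX
[8] P3: store L2 := 35 | P0:I, P1:I, P2:I, P3:M(35) | bus: BusUpgr
[9] P2: store L2 := 35 | P0:I, P1:I, P2:M(35), P3:I | bus: BusRdX,Flush
[10] P2: load  L2 | P0:I, P1:I, P2:M(35), P3:I | bus: none
[11] P3: store L2 := 63 | P0:I, P1:I, P2:I, P3:M(63) | bus: BusRdX,Flush
[12] P0: load  L2 | P0:S(63), P1:I, P2:I, P3:S(63) | bus: BusRd,Flush
[13] P1: store L0 := 27 | P0:I, P1:M(27), P2:I, P3:I | bus: BusRdX,Flush
[14] P0: load  L2 | P0:S(63), P1:I, P2:I, P3:S(63) | bus: none
[15] P2: load  L2 | P0:S(63), P1:I, P2:S(63), P3:S(63) | bus: BusRd
[16] P3: store L2 := 26 | P0:I, P1:I, P2:I, P3:M(26) | bus: BusUpgr

memory[L1] = 70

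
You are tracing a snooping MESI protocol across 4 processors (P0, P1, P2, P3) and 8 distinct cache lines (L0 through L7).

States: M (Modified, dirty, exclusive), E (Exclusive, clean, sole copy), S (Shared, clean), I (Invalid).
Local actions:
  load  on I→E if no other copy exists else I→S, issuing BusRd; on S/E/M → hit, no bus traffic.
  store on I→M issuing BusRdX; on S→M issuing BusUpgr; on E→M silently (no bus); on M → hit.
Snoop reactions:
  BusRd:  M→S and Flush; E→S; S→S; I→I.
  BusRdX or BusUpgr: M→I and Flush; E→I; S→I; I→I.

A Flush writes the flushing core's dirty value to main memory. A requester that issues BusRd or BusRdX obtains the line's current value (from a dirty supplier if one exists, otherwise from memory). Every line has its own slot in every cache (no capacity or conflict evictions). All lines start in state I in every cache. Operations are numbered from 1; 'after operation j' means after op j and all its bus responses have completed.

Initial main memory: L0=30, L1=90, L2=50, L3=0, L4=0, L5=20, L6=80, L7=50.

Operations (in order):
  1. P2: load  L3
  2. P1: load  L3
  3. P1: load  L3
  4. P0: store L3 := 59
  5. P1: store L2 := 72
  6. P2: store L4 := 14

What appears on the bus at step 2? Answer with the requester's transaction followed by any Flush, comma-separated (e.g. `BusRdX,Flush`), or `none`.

[1] P2: load  L3 | P0:I, P1:I, P2:E(0), P3:I | bus: BusRd
[2] P1: load  L3 | P0:I, P1:S(0), P2:S(0), P3:I | bus: BusRd
[3] P1: load  L3 | P0:I, P1:S(0), P2:S(0), P3:I | bus: none
[4] P0: store L3 := 59 | P0:M(59), P1:I, P2:I, P3:I | bus: BusRdX
[5] P1: store L2 := 72 | P0:I, P1:M(72), P2:I, P3:I | bus: BusRdX
[6] P2: store L4 := 14 | P0:I, P1:I, P2:M(14), P3:I | bus: BusRdX

bus = BusRd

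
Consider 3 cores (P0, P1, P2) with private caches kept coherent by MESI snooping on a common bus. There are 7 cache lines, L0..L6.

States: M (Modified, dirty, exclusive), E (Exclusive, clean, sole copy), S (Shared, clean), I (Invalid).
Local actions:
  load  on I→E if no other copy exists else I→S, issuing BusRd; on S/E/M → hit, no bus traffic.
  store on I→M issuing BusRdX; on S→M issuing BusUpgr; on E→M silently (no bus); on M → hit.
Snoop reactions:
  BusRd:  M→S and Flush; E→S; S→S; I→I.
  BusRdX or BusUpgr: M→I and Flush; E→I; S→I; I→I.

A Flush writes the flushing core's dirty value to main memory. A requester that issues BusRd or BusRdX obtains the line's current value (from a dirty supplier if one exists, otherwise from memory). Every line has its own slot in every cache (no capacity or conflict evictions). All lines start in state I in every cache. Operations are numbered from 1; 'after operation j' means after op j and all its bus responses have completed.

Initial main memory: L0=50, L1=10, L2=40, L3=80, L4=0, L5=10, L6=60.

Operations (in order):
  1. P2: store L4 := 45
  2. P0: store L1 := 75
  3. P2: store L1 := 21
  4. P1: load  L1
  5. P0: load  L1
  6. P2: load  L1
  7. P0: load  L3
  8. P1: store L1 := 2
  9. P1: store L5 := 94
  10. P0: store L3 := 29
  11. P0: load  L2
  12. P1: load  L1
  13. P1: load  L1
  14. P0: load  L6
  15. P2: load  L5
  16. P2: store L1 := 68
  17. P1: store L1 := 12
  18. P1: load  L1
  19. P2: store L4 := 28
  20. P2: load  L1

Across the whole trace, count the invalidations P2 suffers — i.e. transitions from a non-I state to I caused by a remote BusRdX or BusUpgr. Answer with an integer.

invalidations = 2

  op1 P2: store L4 := 45 → I/I/M on L4; bus BusRdX; mem=0
  op2 P0: store L1 := 75 → M/I/I on L1; bus BusRdX; mem=10
  op3 P2: store L1 := 21 → I/I/M on L1; bus BusRdX Flush; mem=75
  op4 P1: load  L1 → I/S/S on L1; bus BusRd Flush; mem=21
  op5 P0: load  L1 → S/S/S on L1; bus BusRd; mem=21
  op6 P2: load  L1 → S/S/S on L1; bus (none); mem=21
  op7 P0: load  L3 → E/I/I on L3; bus BusRd; mem=80
  op8 P1: store L1 := 2 → I/M/I on L1; bus BusUpgr; mem=21
  op9 P1: store L5 := 94 → I/M/I on L5; bus BusRdX; mem=10
  op10 P0: store L3 := 29 → M/I/I on L3; bus (none); mem=80
  op11 P0: load  L2 → E/I/I on L2; bus BusRd; mem=40
  op12 P1: load  L1 → I/M/I on L1; bus (none); mem=21
  op13 P1: load  L1 → I/M/I on L1; bus (none); mem=21
  op14 P0: load  L6 → E/I/I on L6; bus BusRd; mem=60
  op15 P2: load  L5 → I/S/S on L5; bus BusRd Flush; mem=94
  op16 P2: store L1 := 68 → I/I/M on L1; bus BusRdX Flush; mem=2
  op17 P1: store L1 := 12 → I/M/I on L1; bus BusRdX Flush; mem=68
  op18 P1: load  L1 → I/M/I on L1; bus (none); mem=68
  op19 P2: store L4 := 28 → I/I/M on L4; bus (none); mem=0
  op20 P2: load  L1 → I/S/S on L1; bus BusRd Flush; mem=12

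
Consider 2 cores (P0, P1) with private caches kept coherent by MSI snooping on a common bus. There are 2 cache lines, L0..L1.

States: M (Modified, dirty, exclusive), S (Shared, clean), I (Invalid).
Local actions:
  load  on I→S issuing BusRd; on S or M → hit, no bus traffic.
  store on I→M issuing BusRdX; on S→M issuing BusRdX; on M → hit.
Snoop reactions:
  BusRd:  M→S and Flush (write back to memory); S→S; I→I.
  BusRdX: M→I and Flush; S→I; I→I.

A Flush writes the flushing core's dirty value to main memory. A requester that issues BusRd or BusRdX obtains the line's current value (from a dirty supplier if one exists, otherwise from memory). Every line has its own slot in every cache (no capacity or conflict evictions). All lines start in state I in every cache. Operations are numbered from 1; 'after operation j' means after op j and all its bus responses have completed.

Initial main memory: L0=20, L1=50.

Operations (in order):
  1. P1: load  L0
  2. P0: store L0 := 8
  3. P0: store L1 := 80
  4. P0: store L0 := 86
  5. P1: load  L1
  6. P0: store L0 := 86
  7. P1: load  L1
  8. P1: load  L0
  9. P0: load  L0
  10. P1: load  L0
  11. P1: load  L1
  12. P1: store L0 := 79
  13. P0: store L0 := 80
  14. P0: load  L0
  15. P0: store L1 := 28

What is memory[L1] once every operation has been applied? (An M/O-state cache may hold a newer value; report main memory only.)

[1] P1: load  L0 | P0:I, P1:S(20) | bus: BusRd
[2] P0: store L0 := 8 | P0:M(8), P1:I | bus: BusRdX
[3] P0: store L1 := 80 | P0:M(80), P1:I | bus: BusRdX
[4] P0: store L0 := 86 | P0:M(86), P1:I | bus: none
[5] P1: load  L1 | P0:S(80), P1:S(80) | bus: BusRd,Flush
[6] P0: store L0 := 86 | P0:M(86), P1:I | bus: none
[7] P1: load  L1 | P0:S(80), P1:S(80) | bus: none
[8] P1: load  L0 | P0:S(86), P1:S(86) | bus: BusRd,Flush
[9] P0: load  L0 | P0:S(86), P1:S(86) | bus: none
[10] P1: load  L0 | P0:S(86), P1:S(86) | bus: none
[11] P1: load  L1 | P0:S(80), P1:S(80) | bus: none
[12] P1: store L0 := 79 | P0:I, P1:M(79) | bus: BusRdX
[13] P0: store L0 := 80 | P0:M(80), P1:I | bus: BusRdX,Flush
[14] P0: load  L0 | P0:M(80), P1:I | bus: none
[15] P0: store L1 := 28 | P0:M(28), P1:I | bus: BusRdX

memory[L1] = 80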